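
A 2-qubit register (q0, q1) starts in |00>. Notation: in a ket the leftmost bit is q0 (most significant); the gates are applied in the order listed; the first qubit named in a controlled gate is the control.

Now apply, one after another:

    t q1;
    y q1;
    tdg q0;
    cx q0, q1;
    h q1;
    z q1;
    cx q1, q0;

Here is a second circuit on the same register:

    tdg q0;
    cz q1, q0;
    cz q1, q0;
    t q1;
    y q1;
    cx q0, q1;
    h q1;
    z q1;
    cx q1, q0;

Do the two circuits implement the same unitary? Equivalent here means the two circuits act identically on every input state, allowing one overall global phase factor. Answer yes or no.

Yes, they are equivalent — the unitaries differ by at most a global phase.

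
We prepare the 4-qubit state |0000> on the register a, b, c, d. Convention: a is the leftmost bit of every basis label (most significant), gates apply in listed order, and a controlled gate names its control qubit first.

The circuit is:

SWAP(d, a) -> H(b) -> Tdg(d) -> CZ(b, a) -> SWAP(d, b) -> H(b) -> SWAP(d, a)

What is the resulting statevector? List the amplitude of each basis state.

After the circuit, the state carries amplitude 1/2 on |0000>, 1/2 on |0100>, 1/2 on |1000>, 1/2 on |1100>, and 0 on every other basis state.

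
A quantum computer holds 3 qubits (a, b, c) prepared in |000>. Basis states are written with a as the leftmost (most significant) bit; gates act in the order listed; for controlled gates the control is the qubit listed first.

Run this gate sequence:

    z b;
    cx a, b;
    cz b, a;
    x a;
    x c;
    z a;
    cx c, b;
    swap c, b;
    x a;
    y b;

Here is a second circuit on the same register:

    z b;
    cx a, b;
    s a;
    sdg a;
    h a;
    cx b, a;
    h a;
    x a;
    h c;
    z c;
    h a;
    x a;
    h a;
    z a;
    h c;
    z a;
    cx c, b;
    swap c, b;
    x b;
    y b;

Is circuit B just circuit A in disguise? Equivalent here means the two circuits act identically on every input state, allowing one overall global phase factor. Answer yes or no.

No — the two circuits implement different unitaries, even allowing a global phase.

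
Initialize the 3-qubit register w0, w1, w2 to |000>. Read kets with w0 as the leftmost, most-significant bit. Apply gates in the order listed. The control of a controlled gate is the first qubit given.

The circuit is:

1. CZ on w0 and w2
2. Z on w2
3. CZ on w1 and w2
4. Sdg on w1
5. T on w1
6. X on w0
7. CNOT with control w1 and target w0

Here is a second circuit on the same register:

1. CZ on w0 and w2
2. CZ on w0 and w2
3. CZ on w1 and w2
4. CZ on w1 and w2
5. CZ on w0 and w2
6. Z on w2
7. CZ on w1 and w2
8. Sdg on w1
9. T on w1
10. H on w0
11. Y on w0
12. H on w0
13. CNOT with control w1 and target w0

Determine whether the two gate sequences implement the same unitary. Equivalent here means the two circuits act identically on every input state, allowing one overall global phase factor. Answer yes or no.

No: there is an input state on which the two circuits produce genuinely different outputs (not merely differing by a phase).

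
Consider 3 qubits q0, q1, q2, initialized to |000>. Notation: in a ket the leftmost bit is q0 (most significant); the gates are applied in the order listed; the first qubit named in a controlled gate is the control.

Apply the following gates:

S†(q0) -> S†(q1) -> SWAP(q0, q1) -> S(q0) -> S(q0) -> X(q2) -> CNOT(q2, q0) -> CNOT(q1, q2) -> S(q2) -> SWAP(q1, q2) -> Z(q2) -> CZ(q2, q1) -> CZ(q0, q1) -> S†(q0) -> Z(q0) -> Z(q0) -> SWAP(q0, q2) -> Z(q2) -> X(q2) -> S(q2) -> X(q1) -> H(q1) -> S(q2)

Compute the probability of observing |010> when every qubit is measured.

The probability of measuring |010> is 1/2.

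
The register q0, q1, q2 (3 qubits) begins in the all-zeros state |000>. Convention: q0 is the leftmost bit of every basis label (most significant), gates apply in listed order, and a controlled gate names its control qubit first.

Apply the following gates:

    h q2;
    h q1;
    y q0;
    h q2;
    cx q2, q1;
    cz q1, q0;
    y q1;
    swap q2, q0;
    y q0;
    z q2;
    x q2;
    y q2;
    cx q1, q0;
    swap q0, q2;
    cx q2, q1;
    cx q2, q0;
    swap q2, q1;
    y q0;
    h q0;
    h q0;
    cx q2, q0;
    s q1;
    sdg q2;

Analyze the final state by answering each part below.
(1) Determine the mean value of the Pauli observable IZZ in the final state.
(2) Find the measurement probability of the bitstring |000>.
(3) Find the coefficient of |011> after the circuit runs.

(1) In the final state, IZZ has expectation 0.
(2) A full measurement returns |000> with probability 0.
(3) The final state's coefficient on |011> equals -sqrt(2)*I/2.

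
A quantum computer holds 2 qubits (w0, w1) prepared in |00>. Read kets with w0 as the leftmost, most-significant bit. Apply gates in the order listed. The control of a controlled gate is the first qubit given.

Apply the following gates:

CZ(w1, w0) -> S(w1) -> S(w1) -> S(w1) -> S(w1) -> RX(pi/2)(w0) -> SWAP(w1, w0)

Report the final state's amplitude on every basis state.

The final amplitudes are sqrt(2)/2 on |00>, -sqrt(2)*I/2 on |01>, 0 on |10>, 0 on |11>.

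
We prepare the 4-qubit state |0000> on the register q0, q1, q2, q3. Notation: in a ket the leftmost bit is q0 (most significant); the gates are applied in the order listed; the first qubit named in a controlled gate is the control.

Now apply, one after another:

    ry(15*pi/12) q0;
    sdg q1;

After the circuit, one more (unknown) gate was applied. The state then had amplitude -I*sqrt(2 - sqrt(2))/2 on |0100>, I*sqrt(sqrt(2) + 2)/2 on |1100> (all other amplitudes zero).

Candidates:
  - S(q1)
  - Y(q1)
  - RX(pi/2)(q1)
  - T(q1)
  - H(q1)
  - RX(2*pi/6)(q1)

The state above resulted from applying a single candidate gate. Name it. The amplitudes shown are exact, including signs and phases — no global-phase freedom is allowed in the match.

The unique candidate consistent with the amplitudes is Y(q1).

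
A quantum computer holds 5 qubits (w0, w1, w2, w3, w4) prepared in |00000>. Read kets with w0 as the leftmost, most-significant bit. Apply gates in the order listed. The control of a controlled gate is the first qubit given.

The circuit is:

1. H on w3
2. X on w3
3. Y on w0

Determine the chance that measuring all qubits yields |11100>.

The probability of measuring |11100> is 0.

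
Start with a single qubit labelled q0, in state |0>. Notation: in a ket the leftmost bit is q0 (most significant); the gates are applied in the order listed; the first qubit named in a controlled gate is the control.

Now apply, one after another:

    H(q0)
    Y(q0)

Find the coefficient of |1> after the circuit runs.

The final state's coefficient on |1> equals sqrt(2)*I/2.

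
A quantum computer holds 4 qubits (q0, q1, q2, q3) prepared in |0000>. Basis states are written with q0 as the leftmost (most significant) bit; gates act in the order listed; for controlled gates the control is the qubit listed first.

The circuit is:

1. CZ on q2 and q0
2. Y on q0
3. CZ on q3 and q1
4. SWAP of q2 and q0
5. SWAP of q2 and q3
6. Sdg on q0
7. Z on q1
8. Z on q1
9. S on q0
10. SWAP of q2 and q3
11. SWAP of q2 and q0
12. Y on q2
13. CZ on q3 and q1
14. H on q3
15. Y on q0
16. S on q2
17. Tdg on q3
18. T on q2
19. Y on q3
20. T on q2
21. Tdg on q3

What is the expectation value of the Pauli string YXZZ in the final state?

The observable YXZZ averages to 0. Key observation: the block from step 4 through step 11 cancels to the identity and can be dropped.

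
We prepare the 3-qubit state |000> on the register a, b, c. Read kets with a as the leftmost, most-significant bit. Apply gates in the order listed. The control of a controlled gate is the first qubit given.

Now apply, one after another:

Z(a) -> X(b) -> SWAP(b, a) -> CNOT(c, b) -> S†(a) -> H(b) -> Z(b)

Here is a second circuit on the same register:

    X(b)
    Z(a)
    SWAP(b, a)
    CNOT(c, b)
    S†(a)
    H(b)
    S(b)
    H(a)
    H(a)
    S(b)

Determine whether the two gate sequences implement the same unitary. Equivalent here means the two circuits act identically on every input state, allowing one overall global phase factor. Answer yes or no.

Yes, they are equivalent — the unitaries differ by at most a global phase.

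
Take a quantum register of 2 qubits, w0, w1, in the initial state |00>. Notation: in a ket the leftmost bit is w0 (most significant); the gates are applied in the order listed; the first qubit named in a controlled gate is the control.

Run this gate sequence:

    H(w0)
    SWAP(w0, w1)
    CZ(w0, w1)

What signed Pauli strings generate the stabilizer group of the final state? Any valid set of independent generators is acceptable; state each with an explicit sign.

The stabilizer group can be generated by +IX, +ZI, among other valid generating sets.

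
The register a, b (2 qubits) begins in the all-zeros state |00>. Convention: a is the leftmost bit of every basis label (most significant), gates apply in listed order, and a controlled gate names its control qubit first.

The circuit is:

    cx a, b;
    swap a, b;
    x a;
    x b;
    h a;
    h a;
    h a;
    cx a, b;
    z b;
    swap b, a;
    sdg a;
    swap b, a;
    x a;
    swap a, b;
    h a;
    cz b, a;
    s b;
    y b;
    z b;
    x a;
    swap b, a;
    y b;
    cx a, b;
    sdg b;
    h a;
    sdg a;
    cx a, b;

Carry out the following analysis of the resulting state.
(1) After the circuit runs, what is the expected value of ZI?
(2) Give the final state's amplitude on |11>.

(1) In the final state, ZI has expectation -1. Key observation: steps 6-7 multiply out to the identity, so the circuit reduces to the remaining gates.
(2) The final state's coefficient on |11> equals -sqrt(2)*I/2.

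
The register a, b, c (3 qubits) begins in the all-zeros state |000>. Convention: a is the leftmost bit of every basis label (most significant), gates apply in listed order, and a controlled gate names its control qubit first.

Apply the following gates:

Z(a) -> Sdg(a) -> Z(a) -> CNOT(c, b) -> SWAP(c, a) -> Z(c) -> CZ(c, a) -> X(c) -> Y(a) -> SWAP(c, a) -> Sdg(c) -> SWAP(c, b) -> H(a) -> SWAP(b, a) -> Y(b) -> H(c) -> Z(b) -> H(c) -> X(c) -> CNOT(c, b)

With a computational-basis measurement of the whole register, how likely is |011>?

The probability of measuring |011> is 0.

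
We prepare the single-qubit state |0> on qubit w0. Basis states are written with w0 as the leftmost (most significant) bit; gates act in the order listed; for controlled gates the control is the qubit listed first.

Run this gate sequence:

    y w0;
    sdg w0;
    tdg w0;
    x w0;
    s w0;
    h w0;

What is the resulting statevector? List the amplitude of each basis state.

The final amplitudes are -sqrt(2)*exp(3*I*pi/4)/2 on |0>, -sqrt(2)*exp(3*I*pi/4)/2 on |1>.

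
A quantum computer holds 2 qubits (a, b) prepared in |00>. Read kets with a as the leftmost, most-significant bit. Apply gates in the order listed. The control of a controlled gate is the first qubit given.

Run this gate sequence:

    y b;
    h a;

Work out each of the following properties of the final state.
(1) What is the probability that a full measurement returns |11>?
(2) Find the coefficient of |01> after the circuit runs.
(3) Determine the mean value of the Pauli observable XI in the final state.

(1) The probability of measuring |11> is 1/2.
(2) The final state's coefficient on |01> equals sqrt(2)*I/2.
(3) The expectation value of XI is 1.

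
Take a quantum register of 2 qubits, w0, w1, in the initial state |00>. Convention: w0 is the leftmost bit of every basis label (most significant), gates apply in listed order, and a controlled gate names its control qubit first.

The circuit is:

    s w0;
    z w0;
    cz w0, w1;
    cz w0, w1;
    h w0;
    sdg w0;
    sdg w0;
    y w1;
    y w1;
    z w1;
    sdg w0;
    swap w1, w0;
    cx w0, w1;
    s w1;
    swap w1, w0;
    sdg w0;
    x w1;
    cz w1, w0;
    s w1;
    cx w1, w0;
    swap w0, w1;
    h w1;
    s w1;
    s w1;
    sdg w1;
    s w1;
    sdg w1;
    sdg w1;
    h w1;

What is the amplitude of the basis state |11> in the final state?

The final state's coefficient on |11> equals sqrt(2)*I/2.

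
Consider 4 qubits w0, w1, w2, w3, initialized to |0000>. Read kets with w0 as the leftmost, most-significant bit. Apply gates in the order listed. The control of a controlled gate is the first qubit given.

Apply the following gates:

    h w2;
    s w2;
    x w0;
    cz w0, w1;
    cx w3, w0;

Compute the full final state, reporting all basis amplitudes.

After the circuit, the state carries amplitude sqrt(2)/2 on |1000>, sqrt(2)*I/2 on |1010>, and 0 on every other basis state.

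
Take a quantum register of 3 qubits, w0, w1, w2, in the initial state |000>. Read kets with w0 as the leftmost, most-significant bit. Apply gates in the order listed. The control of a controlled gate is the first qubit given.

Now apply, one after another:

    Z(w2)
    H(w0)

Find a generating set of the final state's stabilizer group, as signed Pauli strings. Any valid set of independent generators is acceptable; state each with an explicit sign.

The final state is stabilized by the group generated by +XII, +IZI, +IIZ; other independent generating sets are equally valid.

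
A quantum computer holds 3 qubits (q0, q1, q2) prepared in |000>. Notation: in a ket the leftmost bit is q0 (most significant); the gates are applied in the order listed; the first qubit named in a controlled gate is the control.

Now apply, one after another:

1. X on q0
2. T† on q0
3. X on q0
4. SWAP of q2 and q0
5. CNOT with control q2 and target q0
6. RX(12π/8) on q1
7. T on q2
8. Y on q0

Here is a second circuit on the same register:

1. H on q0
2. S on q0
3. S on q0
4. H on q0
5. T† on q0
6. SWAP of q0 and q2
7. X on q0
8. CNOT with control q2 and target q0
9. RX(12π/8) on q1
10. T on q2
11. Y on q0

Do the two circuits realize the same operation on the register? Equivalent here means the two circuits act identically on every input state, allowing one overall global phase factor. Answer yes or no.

No, they are not equivalent — no single phase factor reconciles the two unitaries.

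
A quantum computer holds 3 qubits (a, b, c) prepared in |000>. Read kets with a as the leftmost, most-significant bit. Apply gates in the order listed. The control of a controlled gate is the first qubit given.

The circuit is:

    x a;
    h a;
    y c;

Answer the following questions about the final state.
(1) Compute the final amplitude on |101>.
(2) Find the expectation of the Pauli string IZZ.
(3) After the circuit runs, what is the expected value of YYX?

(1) |101> carries amplitude -sqrt(2)*I/2 in the final state.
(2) The expectation value of IZZ is -1.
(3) The observable YYX averages to 0.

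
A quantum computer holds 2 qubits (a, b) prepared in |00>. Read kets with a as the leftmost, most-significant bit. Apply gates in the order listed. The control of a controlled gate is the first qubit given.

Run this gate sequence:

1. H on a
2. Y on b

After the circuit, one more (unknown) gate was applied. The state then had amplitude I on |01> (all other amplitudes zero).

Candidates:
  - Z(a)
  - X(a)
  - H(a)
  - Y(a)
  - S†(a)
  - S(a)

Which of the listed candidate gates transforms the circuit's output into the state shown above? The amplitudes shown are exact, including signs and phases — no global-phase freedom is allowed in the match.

The applied gate was H(a).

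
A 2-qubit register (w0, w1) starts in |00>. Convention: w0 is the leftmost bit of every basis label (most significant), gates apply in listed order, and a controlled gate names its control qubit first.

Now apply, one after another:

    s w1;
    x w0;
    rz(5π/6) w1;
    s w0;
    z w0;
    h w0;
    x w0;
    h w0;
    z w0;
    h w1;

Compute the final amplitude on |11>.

The amplitude on |11> is -sqrt(2)*exp(I*pi/12)/2. Key observation: the block from step 6 through step 9 cancels to the identity and can be dropped.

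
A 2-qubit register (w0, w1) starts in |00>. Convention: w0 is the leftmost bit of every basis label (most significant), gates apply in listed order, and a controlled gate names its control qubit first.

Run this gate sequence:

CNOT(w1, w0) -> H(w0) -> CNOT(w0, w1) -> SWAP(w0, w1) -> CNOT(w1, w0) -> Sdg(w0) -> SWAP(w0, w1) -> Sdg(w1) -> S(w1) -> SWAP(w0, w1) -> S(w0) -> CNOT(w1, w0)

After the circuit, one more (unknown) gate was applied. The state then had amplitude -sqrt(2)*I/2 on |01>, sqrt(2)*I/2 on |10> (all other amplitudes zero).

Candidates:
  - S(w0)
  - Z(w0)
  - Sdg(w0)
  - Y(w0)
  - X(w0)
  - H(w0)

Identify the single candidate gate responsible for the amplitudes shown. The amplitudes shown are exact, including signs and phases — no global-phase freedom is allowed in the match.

It was Y(w0) that produced the state shown. Key observation: gates 5-12 undo each other exactly, leaving only the rest of the circuit to track.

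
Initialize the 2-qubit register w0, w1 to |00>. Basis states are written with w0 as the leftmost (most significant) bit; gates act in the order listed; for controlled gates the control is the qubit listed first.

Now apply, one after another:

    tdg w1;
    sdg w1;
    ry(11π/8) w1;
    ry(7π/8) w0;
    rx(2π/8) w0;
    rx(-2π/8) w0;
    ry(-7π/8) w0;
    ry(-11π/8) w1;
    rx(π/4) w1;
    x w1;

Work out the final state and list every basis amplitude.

The final amplitudes are -I*sqrt(1/2 - sqrt(2)/4)*sin(5*pi/16)**2*sin(7*pi/16)**2 - I*sqrt(1/2 - sqrt(2)/4)*sin(7*pi/16)**2*cos(5*pi/16)**2 - I*sqrt(1/2 - sqrt(2)/4)*sin(5*pi/16)**2*cos(7*pi/16)**2 - I*sqrt(1/2 - sqrt(2)/4)*cos(5*pi/16)**2*cos(7*pi/16)**2 on |00>, sqrt(sqrt(2)/4 + 1/2)*cos(5*pi/16)**2*cos(7*pi/16)**2 + sqrt(sqrt(2)/4 + 1/2)*sin(5*pi/16)**2*cos(7*pi/16)**2 + sqrt(sqrt(2)/4 + 1/2)*sin(7*pi/16)**2*cos(5*pi/16)**2 + sqrt(sqrt(2)/4 + 1/2)*sin(5*pi/16)**2*sin(7*pi/16)**2 on |01>, 0 on |10>, 0 on |11>. Key observation: steps 3-8 multiply out to the identity, so the circuit reduces to the remaining gates.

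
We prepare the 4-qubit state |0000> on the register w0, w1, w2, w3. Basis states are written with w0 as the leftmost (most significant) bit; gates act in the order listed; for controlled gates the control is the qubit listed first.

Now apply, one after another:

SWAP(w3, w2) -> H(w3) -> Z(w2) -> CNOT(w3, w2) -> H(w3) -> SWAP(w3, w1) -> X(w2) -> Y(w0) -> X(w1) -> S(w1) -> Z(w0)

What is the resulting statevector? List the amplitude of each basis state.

After the circuit, the state carries amplitude I/2 on |1000>, -I/2 on |1010>, 1/2 on |1100>, 1/2 on |1110>, and 0 on every other basis state.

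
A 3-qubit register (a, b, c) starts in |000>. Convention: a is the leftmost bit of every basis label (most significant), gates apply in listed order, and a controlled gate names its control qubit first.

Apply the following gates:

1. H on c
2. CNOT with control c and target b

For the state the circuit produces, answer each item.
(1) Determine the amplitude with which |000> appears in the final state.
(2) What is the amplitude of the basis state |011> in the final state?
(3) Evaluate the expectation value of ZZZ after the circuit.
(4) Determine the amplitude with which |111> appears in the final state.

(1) The final state's coefficient on |000> equals sqrt(2)/2.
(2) The amplitude on |011> is sqrt(2)/2.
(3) In the final state, ZZZ has expectation 1.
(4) The amplitude on |111> is 0.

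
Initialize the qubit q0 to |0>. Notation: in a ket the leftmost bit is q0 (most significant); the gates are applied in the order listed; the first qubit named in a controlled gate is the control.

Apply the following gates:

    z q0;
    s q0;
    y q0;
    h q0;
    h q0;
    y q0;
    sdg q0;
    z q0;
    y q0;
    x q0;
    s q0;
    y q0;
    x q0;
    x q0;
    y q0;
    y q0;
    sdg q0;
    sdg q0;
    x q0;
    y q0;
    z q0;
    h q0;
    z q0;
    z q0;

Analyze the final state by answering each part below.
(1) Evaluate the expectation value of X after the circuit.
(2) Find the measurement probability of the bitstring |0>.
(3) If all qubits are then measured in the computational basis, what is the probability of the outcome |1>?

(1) The expectation value of X is -1. Key observation: steps 1-8 multiply out to the identity, so the circuit reduces to the remaining gates.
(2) A full measurement returns |0> with probability 1/2.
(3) The probability of measuring |1> is 1/2.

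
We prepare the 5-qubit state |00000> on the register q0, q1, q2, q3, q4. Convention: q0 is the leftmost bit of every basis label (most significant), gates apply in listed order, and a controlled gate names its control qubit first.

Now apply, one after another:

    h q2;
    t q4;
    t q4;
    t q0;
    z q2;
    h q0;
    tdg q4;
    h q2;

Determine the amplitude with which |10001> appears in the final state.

The final state's coefficient on |10001> equals 0.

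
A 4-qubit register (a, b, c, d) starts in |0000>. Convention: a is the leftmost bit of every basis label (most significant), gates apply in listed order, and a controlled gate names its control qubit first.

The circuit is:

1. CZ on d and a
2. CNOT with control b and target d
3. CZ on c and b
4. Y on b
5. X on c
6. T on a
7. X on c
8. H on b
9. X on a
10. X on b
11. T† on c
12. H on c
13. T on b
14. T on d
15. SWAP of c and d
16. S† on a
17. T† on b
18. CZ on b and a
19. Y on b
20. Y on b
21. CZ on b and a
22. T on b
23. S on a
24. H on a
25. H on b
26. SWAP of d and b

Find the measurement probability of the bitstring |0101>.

The probability of measuring |0101> is sqrt(2)/16 + 1/8. Key observation: the block from step 16 through step 23 cancels to the identity and can be dropped.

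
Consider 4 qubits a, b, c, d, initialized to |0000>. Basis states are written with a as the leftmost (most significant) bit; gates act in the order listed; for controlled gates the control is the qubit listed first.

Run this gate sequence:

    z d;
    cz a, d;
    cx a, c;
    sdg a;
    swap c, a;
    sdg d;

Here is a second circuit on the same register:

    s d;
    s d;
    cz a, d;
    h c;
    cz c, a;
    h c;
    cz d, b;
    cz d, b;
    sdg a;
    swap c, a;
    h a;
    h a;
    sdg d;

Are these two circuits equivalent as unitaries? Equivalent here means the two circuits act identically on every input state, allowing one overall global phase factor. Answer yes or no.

Yes: on every input state the two circuits agree up to one overall phase factor.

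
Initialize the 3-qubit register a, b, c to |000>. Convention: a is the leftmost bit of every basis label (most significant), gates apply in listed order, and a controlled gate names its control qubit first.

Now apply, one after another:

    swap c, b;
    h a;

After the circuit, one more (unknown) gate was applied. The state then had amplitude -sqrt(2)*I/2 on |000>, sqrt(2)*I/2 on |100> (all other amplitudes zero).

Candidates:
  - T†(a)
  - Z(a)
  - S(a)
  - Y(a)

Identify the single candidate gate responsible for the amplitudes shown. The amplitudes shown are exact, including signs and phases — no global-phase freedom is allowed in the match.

The unique candidate consistent with the amplitudes is Y(a).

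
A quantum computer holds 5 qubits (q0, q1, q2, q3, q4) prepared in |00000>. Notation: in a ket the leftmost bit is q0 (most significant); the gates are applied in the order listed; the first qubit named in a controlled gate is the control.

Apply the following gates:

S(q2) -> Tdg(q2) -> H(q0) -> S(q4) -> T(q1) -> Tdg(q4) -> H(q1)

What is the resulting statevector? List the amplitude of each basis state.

After the circuit, the state carries amplitude 1/2 on |00000>, 1/2 on |01000>, 1/2 on |10000>, 1/2 on |11000>, and 0 on every other basis state.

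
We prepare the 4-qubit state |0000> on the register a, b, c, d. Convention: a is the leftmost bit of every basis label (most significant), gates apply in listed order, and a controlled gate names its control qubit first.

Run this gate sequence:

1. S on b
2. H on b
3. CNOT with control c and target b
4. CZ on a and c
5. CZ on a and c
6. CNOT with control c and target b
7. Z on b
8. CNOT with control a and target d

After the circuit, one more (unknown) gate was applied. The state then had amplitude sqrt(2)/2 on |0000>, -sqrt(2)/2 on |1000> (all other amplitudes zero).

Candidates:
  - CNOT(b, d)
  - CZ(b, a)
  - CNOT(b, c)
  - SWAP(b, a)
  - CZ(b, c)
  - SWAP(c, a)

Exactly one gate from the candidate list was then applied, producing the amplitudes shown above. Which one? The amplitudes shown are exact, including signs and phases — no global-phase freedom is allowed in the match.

The applied gate was SWAP(b, a).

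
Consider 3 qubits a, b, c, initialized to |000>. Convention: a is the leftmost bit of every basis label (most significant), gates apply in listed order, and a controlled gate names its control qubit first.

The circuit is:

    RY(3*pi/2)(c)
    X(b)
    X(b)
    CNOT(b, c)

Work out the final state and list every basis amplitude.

After the circuit, the state carries amplitude -sqrt(2)/2 on |000>, sqrt(2)/2 on |001>, and 0 on every other basis state.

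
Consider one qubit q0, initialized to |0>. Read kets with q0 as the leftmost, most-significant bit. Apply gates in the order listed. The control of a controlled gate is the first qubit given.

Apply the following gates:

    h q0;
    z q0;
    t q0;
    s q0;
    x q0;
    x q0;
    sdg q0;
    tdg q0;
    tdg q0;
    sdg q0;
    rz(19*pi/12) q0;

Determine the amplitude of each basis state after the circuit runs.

The final amplitudes are -sqrt(2)*exp(5*I*pi/24)/2 on |0>, -sqrt(2)*exp(I*pi/24)/2 on |1>. Key observation: gates 3-8 undo each other exactly, leaving only the rest of the circuit to track.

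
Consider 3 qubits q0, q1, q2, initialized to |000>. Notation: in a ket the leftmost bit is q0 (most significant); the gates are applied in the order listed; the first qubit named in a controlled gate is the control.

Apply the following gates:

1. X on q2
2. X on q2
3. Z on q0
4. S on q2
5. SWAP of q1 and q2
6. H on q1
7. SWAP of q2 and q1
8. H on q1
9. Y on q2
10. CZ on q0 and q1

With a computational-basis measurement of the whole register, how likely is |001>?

Outcome |001> occurs with probability 1/4. Key observation: steps 1-2 multiply out to the identity, so the circuit reduces to the remaining gates.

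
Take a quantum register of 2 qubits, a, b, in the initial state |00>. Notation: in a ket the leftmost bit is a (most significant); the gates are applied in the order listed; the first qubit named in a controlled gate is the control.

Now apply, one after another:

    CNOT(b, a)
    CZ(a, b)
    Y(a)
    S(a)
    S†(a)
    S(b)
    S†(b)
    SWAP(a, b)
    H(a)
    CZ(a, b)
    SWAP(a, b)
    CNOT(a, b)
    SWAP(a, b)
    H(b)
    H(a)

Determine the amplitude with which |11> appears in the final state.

|11> carries amplitude sqrt(2)*I/2 in the final state. Key observation: steps 6-7 multiply out to the identity, so the circuit reduces to the remaining gates.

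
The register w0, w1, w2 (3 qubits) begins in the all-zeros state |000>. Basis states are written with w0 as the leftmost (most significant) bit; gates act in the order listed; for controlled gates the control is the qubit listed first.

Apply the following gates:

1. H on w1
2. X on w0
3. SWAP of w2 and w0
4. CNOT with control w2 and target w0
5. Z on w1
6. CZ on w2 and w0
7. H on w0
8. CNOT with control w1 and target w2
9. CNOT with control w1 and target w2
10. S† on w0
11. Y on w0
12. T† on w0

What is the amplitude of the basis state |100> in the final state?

|100> carries amplitude 0 in the final state. Key observation: steps 8-9 multiply out to the identity, so the circuit reduces to the remaining gates.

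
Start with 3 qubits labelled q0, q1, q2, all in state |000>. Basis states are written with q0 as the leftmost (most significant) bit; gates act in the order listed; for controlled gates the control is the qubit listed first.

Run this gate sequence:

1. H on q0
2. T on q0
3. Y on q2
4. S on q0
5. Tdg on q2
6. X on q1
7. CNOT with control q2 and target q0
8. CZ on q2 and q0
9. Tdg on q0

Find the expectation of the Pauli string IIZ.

The expectation value of IIZ is -1.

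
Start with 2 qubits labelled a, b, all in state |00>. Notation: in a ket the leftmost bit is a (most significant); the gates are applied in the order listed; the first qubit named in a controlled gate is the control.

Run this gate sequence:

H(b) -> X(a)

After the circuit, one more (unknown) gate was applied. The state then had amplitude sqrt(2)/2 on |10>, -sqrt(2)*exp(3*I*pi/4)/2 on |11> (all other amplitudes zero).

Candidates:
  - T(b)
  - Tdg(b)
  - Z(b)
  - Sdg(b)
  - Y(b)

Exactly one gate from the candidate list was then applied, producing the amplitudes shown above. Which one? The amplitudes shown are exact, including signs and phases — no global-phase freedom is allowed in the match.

It was Tdg(b) that produced the state shown.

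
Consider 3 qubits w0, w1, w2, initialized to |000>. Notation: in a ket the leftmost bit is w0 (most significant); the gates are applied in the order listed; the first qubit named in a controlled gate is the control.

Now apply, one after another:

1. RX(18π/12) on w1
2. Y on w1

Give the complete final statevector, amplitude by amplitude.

After the circuit, the state carries amplitude -sqrt(2)/2 on |000>, -sqrt(2)*I/2 on |010>, and 0 on every other basis state.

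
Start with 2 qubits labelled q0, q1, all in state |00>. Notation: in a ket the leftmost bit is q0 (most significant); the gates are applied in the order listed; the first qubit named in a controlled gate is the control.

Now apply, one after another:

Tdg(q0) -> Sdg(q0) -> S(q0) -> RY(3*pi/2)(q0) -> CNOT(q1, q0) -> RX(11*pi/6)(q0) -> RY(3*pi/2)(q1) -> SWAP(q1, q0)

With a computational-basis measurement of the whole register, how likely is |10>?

Outcome |10> occurs with probability 1/4.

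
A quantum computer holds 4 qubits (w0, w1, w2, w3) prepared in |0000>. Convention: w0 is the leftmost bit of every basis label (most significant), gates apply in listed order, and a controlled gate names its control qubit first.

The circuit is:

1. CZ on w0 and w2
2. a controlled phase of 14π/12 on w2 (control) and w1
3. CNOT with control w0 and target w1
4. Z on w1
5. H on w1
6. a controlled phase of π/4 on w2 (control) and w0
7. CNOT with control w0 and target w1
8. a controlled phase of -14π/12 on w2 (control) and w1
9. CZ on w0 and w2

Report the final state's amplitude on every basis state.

After the circuit, the state carries amplitude sqrt(2)/2 on |0000>, sqrt(2)/2 on |0100>, and 0 on every other basis state.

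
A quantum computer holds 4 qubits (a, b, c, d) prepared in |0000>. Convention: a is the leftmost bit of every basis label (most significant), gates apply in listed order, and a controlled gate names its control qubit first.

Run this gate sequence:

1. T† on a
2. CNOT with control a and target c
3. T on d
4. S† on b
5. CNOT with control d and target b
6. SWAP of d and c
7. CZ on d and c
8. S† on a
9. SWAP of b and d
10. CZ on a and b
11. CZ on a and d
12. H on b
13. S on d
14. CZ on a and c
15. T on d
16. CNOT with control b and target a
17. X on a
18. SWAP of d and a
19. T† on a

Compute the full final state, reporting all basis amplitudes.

After the circuit, the state carries amplitude sqrt(2)/2 on |0001>, sqrt(2)/2 on |0100>, and 0 on every other basis state.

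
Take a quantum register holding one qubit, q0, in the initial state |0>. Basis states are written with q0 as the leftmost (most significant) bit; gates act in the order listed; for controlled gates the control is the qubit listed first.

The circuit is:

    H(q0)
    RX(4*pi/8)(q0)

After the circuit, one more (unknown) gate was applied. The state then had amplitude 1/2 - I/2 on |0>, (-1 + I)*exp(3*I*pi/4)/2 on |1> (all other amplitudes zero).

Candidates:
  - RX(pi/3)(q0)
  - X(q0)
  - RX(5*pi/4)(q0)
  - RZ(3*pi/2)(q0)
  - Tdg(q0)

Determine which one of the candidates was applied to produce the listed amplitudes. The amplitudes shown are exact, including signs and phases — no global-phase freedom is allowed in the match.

The unique candidate consistent with the amplitudes is Tdg(q0).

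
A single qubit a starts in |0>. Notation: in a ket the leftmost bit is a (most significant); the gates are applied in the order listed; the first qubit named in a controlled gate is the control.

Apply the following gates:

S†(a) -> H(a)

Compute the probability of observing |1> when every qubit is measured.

Outcome |1> occurs with probability 1/2.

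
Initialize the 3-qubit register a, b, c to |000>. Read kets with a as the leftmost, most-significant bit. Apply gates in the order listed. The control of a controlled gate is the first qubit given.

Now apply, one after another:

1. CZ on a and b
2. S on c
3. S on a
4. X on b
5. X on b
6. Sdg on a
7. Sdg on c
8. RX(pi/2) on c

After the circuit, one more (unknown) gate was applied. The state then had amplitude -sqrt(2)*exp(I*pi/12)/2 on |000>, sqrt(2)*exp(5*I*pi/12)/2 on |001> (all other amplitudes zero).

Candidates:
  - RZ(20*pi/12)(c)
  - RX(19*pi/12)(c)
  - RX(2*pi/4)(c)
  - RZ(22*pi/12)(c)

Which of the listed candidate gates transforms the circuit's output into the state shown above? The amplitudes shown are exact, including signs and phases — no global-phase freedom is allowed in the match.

It was RZ(22*pi/12)(c) that produced the state shown.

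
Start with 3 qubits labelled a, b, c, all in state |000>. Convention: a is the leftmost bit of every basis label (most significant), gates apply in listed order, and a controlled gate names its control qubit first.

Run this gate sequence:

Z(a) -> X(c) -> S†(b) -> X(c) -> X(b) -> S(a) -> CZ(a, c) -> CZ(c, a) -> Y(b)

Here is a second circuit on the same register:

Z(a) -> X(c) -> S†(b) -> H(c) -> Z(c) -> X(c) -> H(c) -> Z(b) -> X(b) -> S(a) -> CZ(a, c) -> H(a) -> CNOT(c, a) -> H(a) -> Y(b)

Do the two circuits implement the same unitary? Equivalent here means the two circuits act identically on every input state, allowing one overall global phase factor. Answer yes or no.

No: there is an input state on which the two circuits produce genuinely different outputs (not merely differing by a phase).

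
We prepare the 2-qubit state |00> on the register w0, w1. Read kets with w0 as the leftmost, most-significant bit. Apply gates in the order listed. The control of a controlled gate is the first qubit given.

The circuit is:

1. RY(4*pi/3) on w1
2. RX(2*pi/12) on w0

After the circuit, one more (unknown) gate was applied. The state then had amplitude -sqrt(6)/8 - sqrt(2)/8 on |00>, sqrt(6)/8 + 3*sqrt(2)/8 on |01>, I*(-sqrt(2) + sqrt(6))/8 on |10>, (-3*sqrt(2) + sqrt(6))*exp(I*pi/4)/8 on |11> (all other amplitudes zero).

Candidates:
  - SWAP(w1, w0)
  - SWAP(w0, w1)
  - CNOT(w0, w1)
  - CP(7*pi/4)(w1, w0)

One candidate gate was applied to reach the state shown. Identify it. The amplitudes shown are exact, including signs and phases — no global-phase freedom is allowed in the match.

It was CP(7*pi/4)(w1, w0) that produced the state shown.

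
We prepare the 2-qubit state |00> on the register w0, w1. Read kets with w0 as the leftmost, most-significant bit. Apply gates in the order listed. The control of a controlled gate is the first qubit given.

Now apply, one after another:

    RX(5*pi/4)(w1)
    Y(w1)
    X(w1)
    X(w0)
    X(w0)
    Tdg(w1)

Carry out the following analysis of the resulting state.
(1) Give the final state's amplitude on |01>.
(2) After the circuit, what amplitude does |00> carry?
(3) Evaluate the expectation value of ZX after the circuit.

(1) |01> carries amplitude sqrt(sqrt(2) + 2)*exp(3*I*pi/4)/2 in the final state.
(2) The final state's coefficient on |00> equals -I*sqrt(2 - sqrt(2))/2.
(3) The expectation value of ZX is -1/2.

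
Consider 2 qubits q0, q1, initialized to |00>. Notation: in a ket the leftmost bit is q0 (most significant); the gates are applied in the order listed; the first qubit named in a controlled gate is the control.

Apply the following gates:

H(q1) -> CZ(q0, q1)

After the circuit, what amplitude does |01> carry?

The final state's coefficient on |01> equals sqrt(2)/2.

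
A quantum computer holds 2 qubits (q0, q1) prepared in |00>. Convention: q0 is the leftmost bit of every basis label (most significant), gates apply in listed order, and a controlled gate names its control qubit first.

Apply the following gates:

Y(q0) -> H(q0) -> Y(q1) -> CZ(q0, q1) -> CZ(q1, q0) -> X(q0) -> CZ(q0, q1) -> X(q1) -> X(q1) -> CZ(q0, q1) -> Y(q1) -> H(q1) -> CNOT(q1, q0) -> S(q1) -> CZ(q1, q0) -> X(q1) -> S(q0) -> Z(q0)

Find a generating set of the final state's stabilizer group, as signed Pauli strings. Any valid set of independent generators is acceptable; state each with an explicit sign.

The final state is stabilized by the group generated by -YZ, +ZY; other independent generating sets are equally valid. Key observation: steps 7-10 multiply out to the identity, so the circuit reduces to the remaining gates.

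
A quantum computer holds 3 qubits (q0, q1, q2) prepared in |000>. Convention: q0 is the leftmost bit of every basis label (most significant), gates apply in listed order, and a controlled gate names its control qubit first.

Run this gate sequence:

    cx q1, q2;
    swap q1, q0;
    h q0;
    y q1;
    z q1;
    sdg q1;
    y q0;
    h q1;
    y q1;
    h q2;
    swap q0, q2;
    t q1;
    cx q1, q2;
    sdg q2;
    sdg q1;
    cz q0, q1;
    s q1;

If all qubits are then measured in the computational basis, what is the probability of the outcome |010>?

Outcome |010> occurs with probability 1/8.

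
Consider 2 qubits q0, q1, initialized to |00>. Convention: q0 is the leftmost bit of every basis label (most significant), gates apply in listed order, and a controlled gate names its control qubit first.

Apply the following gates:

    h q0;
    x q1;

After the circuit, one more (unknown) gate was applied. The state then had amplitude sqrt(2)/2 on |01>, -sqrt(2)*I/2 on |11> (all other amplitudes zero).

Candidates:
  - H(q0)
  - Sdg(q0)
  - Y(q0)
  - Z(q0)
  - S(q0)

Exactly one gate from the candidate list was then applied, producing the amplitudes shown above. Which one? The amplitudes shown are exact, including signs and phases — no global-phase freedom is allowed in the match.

The applied gate was Sdg(q0).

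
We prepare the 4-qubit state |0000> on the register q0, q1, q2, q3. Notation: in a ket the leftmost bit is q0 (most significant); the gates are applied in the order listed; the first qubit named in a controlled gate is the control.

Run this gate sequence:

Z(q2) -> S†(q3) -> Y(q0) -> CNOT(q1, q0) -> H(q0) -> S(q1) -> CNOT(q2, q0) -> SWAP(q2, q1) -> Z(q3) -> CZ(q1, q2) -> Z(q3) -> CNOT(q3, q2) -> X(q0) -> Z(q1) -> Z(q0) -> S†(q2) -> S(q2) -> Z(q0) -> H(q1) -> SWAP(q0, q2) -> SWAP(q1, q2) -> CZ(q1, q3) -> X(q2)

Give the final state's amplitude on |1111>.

The amplitude on |1111> is 0. Key observation: the block from step 15 through step 18 cancels to the identity and can be dropped.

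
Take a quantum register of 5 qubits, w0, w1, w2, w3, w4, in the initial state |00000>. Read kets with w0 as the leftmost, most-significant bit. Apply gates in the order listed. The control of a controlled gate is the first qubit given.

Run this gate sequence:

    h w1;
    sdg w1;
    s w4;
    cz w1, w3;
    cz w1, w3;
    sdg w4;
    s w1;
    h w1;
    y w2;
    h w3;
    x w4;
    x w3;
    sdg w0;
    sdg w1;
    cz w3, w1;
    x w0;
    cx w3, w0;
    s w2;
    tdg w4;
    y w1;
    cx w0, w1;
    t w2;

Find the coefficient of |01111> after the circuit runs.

The final state's coefficient on |01111> equals -sqrt(2)*I/2.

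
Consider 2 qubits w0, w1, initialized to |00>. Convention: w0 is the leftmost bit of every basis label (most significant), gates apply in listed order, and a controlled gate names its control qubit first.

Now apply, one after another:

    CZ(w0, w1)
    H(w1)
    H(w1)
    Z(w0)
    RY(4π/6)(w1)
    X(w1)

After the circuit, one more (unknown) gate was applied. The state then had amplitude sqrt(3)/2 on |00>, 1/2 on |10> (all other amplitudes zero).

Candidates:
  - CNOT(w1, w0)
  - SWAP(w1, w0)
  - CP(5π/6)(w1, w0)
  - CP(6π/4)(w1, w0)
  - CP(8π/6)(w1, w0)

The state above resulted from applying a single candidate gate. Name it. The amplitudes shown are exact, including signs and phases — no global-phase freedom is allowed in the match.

The applied gate was SWAP(w1, w0).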